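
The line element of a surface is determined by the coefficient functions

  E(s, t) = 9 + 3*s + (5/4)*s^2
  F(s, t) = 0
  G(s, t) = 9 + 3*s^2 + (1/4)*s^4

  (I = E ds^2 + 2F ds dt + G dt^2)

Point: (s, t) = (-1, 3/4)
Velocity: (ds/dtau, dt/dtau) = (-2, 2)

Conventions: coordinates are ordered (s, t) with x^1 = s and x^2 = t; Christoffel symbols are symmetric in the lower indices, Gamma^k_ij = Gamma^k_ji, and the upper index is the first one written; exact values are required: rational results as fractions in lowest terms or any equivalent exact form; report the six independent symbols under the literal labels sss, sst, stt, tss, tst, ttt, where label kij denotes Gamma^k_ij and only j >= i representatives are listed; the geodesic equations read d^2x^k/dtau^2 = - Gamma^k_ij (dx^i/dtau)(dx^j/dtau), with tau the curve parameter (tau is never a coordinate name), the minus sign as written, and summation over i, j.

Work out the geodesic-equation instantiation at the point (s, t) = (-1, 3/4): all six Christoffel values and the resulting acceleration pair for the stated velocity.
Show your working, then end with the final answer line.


E = 29/4, F = 0, G = 49/4 at the point
E_s = 1/2, E_t = 0, F_s = 0, F_t = 0, G_s = -7, G_t = 0
EG - F^2 = 1421/16;  g^inv = (16/1421) * [[49/4, 0], [0, 29/4]]
first-kind symbols [ij,l] = (1/2)(d_i g_jl + d_j g_il - d_l g_ij): [ss,s] = E_s/2 = 1/4, [ss,t] = F_s - E_t/2 = 0, [st,s] = E_t/2 = 0, [st,t] = G_s/2 = -7/2, [tt,s] = F_t - G_s/2 = 7/2, [tt,t] = G_t/2 = 0
Gamma^s_ij = (G*[ij,s] - F*[ij,t])/(EG - F^2), Gamma^t_ij = (E*[ij,t] - F*[ij,s])/(EG - F^2)
Gamma_sss = 1/29, Gamma_sst = 0, Gamma_stt = 14/29, Gamma_tss = 0, Gamma_tst = -2/7, Gamma_ttt = 0
d^2s/dtau^2 = -(Gamma_sss*(-2)^2 + 2*Gamma_sst*(-2)*(2) + Gamma_stt*(2)^2) = -60/29
d^2t/dtau^2 = -(Gamma_tss*(-2)^2 + 2*Gamma_tst*(-2)*(2) + Gamma_ttt*(2)^2) = -16/7

Answer: Gamma_sss = 1/29, Gamma_sst = 0, Gamma_stt = 14/29, Gamma_tss = 0, Gamma_tst = -2/7, Gamma_ttt = 0; accelerations (d^2s/dtau^2, d^2t/dtau^2) = (-60/29, -16/7)


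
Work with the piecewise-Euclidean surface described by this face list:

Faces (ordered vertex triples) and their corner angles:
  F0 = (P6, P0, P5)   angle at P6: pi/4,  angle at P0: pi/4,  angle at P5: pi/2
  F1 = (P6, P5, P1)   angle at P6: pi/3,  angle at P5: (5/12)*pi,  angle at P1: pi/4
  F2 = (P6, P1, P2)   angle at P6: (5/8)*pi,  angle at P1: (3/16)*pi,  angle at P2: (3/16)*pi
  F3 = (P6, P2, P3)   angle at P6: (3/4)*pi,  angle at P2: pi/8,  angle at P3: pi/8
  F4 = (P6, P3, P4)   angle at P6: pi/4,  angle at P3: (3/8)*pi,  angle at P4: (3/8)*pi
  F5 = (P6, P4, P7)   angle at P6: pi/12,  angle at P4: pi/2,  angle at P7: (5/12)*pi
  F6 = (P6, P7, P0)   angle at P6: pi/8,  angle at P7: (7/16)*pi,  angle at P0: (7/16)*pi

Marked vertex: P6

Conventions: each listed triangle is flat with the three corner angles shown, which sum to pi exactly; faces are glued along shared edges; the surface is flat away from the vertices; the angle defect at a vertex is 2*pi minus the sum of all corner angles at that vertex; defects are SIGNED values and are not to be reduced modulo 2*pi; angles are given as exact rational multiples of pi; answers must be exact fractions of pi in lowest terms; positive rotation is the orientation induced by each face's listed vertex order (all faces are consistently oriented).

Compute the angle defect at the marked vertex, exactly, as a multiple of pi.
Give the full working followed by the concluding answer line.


Sum of corner angles at P6: (29/12)*pi
defect = 2*pi - (29/12)*pi

Answer: defect(P6) = (-5/12)*pi


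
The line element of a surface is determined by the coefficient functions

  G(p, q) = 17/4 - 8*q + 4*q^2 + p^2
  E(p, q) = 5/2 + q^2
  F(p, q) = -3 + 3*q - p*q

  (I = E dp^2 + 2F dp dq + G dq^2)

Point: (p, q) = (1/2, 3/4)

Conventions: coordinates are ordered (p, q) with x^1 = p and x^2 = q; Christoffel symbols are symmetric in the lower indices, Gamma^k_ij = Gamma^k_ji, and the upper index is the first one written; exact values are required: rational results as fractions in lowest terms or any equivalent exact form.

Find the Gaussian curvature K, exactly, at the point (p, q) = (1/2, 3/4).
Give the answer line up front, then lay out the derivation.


Answer: K = -2336/1089

E = 49/16, F = -9/8, G = 3/4, EG - F^2 = 33/32 at the point
E_p = 0, E_q = 3/2, F_p = -3/4, F_q = 5/2, G_p = 1, G_q = -2
E_qq = 2, F_pq = -1, G_pp = 2
Evaluate Brioschi's two determinant matrices M1, M2 and divide by (EG - F^2)^2.
M1 = [[-E_qq/2 + F_pq - G_pp/2, E_p/2, F_p - E_q/2], [F_q - G_p/2, E, F], [G_q/2, F, G]] = [[-3, 0, -3/2], [2, 49/16, -9/8], [-1, -9/8, 3/4]]; det M1 = -69/16
M2 = [[0, E_q/2, G_p/2], [E_q/2, E, F], [G_p/2, F, G]] = [[0, 3/4, 1/2], [3/4, 49/16, -9/8], [1/2, -9/8, 3/4]]; det M2 = -65/32
det M1 - det M2 = -73/32; K = -73/32 / (33/32)^2 = -2336/1089


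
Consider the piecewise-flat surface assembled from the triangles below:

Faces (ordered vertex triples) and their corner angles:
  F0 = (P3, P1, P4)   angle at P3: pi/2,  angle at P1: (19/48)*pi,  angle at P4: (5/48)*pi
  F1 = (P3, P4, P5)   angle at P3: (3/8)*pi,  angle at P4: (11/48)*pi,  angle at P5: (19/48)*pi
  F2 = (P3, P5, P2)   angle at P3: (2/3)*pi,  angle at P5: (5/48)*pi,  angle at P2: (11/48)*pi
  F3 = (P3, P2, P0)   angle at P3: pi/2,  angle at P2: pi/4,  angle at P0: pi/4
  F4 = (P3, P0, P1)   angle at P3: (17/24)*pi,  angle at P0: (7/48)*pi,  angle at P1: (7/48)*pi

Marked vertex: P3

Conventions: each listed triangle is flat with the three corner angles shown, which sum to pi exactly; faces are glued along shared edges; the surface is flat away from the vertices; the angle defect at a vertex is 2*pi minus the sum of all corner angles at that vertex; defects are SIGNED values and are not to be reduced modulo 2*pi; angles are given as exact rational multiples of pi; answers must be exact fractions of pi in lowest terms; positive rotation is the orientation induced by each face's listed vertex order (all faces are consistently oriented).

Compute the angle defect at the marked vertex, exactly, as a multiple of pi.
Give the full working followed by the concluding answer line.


Sum of corner angles at P3: (11/4)*pi
defect = 2*pi - (11/4)*pi

Answer: defect(P3) = (-3/4)*pi


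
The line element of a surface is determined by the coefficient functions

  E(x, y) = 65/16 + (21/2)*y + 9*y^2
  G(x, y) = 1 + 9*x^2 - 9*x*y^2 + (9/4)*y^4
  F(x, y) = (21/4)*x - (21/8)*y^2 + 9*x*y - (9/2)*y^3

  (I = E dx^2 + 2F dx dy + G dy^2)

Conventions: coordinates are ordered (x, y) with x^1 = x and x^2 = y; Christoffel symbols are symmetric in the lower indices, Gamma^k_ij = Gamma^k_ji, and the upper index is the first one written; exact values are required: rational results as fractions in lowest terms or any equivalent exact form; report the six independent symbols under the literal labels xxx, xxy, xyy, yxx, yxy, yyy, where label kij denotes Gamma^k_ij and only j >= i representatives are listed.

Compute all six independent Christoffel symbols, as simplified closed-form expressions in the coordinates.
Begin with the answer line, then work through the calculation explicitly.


Answer: Gamma_xxx = 0, Gamma_xxy = (144*y + 84)/(144*x^2 - 144*x*y^2 + 36*y^4 + 144*y^2 + 168*y + 65), Gamma_xyy = (-144*y^2 - 84*y)/(144*x^2 - 144*x*y^2 + 36*y^4 + 144*y^2 + 168*y + 65), Gamma_yxx = 0, Gamma_yxy = (144*x - 72*y^2)/(144*x^2 - 144*x*y^2 + 36*y^4 + 144*y^2 + 168*y + 65), Gamma_yyy = (-144*x*y + 72*y^3)/(144*x^2 - 144*x*y^2 + 36*y^4 + 144*y^2 + 168*y + 65)

E = 65/16 + (21/2)*y + 9*y^2; F = (21/4)*x - (21/8)*y^2 + 9*x*y - (9/2)*y^3; G = 1 + 9*x^2 - 9*x*y^2 + (9/4)*y^4
Gamma^k_ij = (1/2) g^{kl} (d_i g_jl + d_j g_il - d_l g_ij), with g^inv = (1/(EG-F^2)) [[G, -F], [-F, E]]
first partials: E_x = 0, E_y = 21/2 + 18*y, F_x = 21/4 + 9*y, F_y = -(21/4)*y + 9*x - (27/2)*y^2, G_x = 18*x - 9*y^2, G_y = -18*x*y + 9*y^3
D = EG - F^2 = 65/16 + (21/2)*y + 9*y^2 + 9*x^2 - 9*x*y^2 + (9/4)*y^4
expanded: Gamma^x_xx = (G E_x - 2F F_x + F E_y)/(2D), Gamma^x_xy = (G E_y - F G_x)/(2D), Gamma^x_yy = (2G F_y - G G_x - F G_y)/(2D), Gamma^y_xx = (2E F_x - E E_y - F E_x)/(2D), Gamma^y_xy = (E G_x - F E_y)/(2D), Gamma^y_yy = (E G_y - 2F F_y + F G_x)/(2D); substitute and cancel common factors


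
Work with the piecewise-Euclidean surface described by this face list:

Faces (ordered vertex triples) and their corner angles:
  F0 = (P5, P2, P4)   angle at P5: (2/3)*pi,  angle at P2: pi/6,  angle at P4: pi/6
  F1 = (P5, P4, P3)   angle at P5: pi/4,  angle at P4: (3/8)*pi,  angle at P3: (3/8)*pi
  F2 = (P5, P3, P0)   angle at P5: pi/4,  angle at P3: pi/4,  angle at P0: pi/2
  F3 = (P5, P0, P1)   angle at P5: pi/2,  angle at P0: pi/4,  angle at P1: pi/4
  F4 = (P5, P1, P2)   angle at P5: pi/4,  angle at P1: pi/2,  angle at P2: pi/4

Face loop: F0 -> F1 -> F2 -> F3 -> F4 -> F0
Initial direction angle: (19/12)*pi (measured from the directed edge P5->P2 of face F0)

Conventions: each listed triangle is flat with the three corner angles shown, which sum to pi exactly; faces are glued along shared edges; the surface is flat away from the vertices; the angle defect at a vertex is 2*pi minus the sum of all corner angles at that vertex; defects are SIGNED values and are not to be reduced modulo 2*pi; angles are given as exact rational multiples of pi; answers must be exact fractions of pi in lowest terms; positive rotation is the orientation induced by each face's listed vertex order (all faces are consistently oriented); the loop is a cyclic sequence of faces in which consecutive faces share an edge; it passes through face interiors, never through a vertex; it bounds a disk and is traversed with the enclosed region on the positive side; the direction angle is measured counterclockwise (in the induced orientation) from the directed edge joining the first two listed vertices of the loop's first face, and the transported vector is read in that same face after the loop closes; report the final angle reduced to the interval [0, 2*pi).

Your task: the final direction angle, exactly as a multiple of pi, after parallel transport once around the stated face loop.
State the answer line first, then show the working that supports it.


Answer: final direction angle = (5/3)*pi

enclosed vertex P5: corner angles sum to (23/12)*pi, defect = 2*pi - (23/12)*pi = pi/12
summing the enclosed defects onto the initial angle, mod 2*pi in the induced orientation:
final angle = (19/12)*pi + pi/12 = (5/3)*pi (mod 2*pi)


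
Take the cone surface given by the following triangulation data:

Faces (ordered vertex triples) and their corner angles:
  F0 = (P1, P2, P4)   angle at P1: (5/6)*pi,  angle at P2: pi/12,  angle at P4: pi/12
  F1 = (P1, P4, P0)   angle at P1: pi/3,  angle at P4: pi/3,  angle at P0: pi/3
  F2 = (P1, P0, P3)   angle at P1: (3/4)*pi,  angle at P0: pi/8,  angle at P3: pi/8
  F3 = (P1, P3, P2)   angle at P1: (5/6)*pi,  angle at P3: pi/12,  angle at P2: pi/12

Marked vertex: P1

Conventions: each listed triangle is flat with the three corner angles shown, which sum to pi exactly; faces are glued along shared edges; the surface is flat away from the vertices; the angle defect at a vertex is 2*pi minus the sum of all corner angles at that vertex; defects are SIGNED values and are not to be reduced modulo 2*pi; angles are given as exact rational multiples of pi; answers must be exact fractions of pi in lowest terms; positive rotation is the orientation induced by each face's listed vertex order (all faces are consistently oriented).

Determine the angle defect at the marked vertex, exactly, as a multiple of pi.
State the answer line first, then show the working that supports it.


Answer: defect(P1) = (-3/4)*pi

Sum of corner angles at P1: (11/4)*pi
defect = 2*pi - (11/4)*pi


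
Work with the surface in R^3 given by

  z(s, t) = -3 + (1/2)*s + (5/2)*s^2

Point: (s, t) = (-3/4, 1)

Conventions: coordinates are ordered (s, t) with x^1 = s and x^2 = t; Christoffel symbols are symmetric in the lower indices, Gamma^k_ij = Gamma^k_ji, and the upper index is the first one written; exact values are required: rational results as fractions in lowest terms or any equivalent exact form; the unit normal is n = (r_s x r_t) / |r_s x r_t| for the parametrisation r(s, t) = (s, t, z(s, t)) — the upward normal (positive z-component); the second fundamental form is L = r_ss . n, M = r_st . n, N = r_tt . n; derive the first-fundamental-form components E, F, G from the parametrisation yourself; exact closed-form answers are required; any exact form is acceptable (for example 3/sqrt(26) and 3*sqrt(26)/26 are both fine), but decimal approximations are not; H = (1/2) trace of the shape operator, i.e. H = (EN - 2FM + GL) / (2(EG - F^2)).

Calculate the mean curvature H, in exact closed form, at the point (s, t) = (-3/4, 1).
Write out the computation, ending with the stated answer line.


z_s = -13/4, z_t = 0, z_ss = 5, z_st = 0, z_tt = 0
E = 185/16, F = 0, G = 1; answer radicand W^2 = 185/16
unnormalised second-form numerators: l = 5, m = 0, n = 0; L = l/sqrt(185/16), and similarly M = m/sqrt(W^2), N = n/sqrt(W^2)
H = (E*n - 2*F*m + G*l) / (2*(EG - F^2)*sqrt(W^2)); E*n - 2*F*m + G*l = 5, EG - F^2 = 185/16, so H = (8/37)/sqrt(185/16)

Answer: H = 32*sqrt(185)/6845


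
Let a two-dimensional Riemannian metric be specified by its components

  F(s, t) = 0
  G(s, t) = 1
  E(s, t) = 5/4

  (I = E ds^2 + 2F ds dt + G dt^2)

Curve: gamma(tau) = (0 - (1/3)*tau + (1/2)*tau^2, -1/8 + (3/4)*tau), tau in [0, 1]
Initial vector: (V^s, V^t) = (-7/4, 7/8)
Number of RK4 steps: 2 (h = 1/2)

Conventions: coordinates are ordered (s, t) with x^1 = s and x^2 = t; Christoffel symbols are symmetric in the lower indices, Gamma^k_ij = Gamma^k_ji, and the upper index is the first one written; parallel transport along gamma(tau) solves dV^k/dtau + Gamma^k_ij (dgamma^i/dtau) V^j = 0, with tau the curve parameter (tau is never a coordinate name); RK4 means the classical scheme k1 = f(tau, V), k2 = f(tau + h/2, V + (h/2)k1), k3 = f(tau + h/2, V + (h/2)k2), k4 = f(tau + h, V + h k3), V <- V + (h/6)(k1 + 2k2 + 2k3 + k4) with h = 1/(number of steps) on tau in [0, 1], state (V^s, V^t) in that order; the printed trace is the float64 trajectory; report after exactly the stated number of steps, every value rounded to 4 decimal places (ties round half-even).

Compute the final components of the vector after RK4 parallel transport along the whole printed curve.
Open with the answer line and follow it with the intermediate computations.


Answer: V^s = -1.7500, V^t = 0.8750

gamma'(tau) = (-1/3 + tau, 3/4); f(tau, V)^k = -Gamma^k_ij(gamma(tau)) gamma'^i(tau) V^j; h = 1/2; intermediate values shown to 6 dp
curve data and Christoffel symbols at the stage parameters:
  tau = 0.000000: gamma = (0.000000, -0.125000), gamma' = (-0.333333, 0.750000); Gamma_sss = 0.000000, Gamma_sst = 0.000000, Gamma_stt = 0.000000, Gamma_tss = 0.000000, Gamma_tst = 0.000000, Gamma_ttt = 0.000000
  tau = 0.250000: gamma = (-0.052083, 0.062500), gamma' = (-0.083333, 0.750000); Gamma_sss = 0.000000, Gamma_sst = 0.000000, Gamma_stt = 0.000000, Gamma_tss = 0.000000, Gamma_tst = 0.000000, Gamma_ttt = 0.000000
  tau = 0.500000: gamma = (-0.041667, 0.250000), gamma' = (0.166667, 0.750000); Gamma_sss = 0.000000, Gamma_sst = 0.000000, Gamma_stt = 0.000000, Gamma_tss = 0.000000, Gamma_tst = 0.000000, Gamma_ttt = 0.000000
  tau = 0.750000: gamma = (0.031250, 0.437500), gamma' = (0.416667, 0.750000); Gamma_sss = 0.000000, Gamma_sst = 0.000000, Gamma_stt = 0.000000, Gamma_tss = 0.000000, Gamma_tst = 0.000000, Gamma_ttt = 0.000000
  tau = 1.000000: gamma = (0.166667, 0.625000), gamma' = (0.666667, 0.750000); Gamma_sss = 0.000000, Gamma_sst = 0.000000, Gamma_stt = 0.000000, Gamma_tss = 0.000000, Gamma_tst = 0.000000, Gamma_ttt = 0.000000
step 0: V^s = -1.7500, V^t = 0.8750
step 1: k1 = (0.000000, 0.000000), k2 = (0.000000, 0.000000), k3 = (0.000000, 0.000000), k4 = (0.000000, 0.000000); V <- V + (h/6)(k1 + 2k2 + 2k3 + k4): V^s = -1.7500, V^t = 0.8750
step 2: k1 = (0.000000, 0.000000), k2 = (0.000000, 0.000000), k3 = (0.000000, 0.000000), k4 = (0.000000, 0.000000); V <- V + (h/6)(k1 + 2k2 + 2k3 + k4): V^s = -1.7500, V^t = 0.8750


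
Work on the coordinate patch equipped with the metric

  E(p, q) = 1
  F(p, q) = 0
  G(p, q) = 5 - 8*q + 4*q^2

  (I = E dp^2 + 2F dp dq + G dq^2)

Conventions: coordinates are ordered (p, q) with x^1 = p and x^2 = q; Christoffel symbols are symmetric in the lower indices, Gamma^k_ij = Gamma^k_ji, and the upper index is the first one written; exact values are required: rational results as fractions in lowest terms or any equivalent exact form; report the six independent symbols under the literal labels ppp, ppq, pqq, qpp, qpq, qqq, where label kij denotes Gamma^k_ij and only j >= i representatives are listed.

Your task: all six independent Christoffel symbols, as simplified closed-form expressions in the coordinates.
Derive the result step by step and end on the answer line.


E = 1; F = 0; G = 5 - 8*q + 4*q^2
Gamma^k_ij = (1/2) g^{kl} (d_i g_jl + d_j g_il - d_l g_ij), with g^inv = (1/(EG-F^2)) [[G, -F], [-F, E]]
first partials: E_p = 0, E_q = 0, F_p = 0, F_q = 0, G_p = 0, G_q = -8 + 8*q
D = EG - F^2 = 5 - 8*q + 4*q^2
expanded: Gamma^p_pp = (G E_p - 2F F_p + F E_q)/(2D), Gamma^p_pq = (G E_q - F G_p)/(2D), Gamma^p_qq = (2G F_q - G G_p - F G_q)/(2D), Gamma^q_pp = (2E F_p - E E_q - F E_p)/(2D), Gamma^q_pq = (E G_p - F E_q)/(2D), Gamma^q_qq = (E G_q - 2F F_q + F G_p)/(2D); substitute and cancel common factors

Answer: Gamma_ppp = 0, Gamma_ppq = 0, Gamma_pqq = 0, Gamma_qpp = 0, Gamma_qpq = 0, Gamma_qqq = (4*q - 4)/(4*q^2 - 8*q + 5)


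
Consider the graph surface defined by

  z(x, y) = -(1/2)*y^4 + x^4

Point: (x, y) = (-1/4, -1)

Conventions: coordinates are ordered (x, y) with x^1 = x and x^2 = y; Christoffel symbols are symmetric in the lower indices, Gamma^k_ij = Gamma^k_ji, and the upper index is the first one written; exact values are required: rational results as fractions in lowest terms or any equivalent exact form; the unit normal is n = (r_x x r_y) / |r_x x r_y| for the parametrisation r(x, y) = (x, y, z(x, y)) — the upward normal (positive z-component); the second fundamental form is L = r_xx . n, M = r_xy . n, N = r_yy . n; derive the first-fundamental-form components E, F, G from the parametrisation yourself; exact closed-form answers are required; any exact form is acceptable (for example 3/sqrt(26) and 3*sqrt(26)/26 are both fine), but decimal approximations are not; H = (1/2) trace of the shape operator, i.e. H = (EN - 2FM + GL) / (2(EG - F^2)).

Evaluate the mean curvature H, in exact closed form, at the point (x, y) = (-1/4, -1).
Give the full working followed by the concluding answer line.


z_x = -1/16, z_y = 2, z_xx = 3/4, z_xy = 0, z_yy = -6
E = 257/256, F = -1/8, G = 5; answer radicand W^2 = 1281/256
unnormalised second-form numerators: l = 3/4, m = 0, n = -6; L = l/sqrt(1281/256), and similarly M = m/sqrt(W^2), N = n/sqrt(W^2)
H = (E*n - 2*F*m + G*l) / (2*(EG - F^2)*sqrt(W^2)); E*n - 2*F*m + G*l = -291/128, EG - F^2 = 1281/256, so H = (-97/427)/sqrt(1281/256)

Answer: H = -1552*sqrt(1281)/546987


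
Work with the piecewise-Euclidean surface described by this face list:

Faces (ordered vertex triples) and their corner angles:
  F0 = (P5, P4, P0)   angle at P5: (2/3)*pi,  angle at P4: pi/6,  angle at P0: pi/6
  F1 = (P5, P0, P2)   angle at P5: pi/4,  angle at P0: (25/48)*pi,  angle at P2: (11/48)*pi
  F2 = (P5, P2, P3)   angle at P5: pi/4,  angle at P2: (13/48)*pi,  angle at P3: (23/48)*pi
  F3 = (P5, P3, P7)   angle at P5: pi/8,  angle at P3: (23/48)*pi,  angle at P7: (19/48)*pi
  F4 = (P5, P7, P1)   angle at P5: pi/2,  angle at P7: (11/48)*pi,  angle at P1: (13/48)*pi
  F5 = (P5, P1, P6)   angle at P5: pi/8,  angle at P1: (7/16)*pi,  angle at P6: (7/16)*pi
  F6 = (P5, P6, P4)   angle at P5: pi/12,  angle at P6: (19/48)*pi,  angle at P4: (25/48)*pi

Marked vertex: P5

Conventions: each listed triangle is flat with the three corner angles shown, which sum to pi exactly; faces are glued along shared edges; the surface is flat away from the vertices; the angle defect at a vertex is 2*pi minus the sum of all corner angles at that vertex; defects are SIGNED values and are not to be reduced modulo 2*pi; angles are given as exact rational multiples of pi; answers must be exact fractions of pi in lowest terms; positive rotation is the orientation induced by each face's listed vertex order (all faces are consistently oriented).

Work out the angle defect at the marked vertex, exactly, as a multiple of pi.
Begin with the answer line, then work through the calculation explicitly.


Answer: defect(P5) = 0

Sum of corner angles at P5: 2*pi
defect = 2*pi - 2*pi


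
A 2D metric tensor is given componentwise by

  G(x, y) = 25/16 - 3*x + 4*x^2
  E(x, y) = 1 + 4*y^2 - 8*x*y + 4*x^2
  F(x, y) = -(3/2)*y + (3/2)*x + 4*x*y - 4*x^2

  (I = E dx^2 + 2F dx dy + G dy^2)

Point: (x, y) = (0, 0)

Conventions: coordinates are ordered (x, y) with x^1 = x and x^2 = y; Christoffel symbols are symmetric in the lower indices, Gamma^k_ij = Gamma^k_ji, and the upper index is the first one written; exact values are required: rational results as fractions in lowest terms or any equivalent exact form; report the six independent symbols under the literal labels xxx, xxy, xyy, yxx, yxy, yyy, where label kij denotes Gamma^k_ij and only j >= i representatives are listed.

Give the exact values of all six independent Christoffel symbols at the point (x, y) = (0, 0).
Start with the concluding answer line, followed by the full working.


Answer: Gamma_xxx = 0, Gamma_xxy = 0, Gamma_xyy = 0, Gamma_yxx = 24/25, Gamma_yxy = -24/25, Gamma_yyy = 0

E = 1, F = 0, G = 25/16 at the point
E_x = 0, E_y = 0, F_x = 3/2, F_y = -3/2, G_x = -3, G_y = 0
EG - F^2 = 25/16;  g^inv = (16/25) * [[25/16, 0], [0, 1]]
first-kind symbols [ij,l] = (1/2)(d_i g_jl + d_j g_il - d_l g_ij): [xx,x] = E_x/2 = 0, [xx,y] = F_x - E_y/2 = 3/2, [xy,x] = E_y/2 = 0, [xy,y] = G_x/2 = -3/2, [yy,x] = F_y - G_x/2 = 0, [yy,y] = G_y/2 = 0
Gamma^x_ij = (G*[ij,x] - F*[ij,y])/(EG - F^2), Gamma^y_ij = (E*[ij,y] - F*[ij,x])/(EG - F^2)


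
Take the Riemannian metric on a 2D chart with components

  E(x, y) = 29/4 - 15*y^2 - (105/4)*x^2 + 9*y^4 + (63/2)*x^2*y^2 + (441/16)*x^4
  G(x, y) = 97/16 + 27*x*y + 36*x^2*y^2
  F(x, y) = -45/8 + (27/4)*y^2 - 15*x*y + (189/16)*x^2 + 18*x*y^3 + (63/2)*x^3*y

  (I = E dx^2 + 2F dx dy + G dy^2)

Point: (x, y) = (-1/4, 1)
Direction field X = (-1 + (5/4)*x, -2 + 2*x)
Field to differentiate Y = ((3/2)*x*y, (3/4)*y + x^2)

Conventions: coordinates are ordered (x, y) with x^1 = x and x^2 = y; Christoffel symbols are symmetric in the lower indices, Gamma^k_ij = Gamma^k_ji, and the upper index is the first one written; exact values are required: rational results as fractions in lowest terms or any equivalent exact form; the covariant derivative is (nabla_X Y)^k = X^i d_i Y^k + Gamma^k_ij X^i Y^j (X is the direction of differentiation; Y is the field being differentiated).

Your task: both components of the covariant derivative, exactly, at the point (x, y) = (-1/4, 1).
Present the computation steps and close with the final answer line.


E = 6905/4096, F = 159/256, G = 25/16 at the point
E_x = -1113/256, E_y = 159/16, F_x = 3, F_y = 417/128, G_x = 9, G_y = -9/4
EG - F^2 = 9209/4096;  g^inv = (4096/9209) * [[25/16, -159/256], [-159/256, 6905/4096]]
first-kind symbols [ij,l] = (1/2)(d_i g_jl + d_j g_il - d_l g_ij): [xx,x] = E_x/2 = -1113/512, [xx,y] = F_x - E_y/2 = -63/32, [xy,x] = E_y/2 = 159/32, [xy,y] = G_x/2 = 9/2, [yy,x] = F_y - G_x/2 = -159/128, [yy,y] = G_y/2 = -9/8
Gamma^x_ij = (G*[ij,x] - F*[ij,y])/(EG - F^2), Gamma^y_ij = (E*[ij,y] - F*[ij,x])/(EG - F^2)
Gamma_xxx = -8904/9209, Gamma_xxy = 20352/9209, Gamma_xyy = -5088/9209, Gamma_yxx = -8064/9209, Gamma_yxy = 18432/9209, Gamma_yyy = -4608/9209
X = (-21/16, -5/2), Y = (-3/8, 13/16) at the point

Answer: (nabla_X Y)^x = -197367/294688, (nabla_X Y)^y = -262671/294688


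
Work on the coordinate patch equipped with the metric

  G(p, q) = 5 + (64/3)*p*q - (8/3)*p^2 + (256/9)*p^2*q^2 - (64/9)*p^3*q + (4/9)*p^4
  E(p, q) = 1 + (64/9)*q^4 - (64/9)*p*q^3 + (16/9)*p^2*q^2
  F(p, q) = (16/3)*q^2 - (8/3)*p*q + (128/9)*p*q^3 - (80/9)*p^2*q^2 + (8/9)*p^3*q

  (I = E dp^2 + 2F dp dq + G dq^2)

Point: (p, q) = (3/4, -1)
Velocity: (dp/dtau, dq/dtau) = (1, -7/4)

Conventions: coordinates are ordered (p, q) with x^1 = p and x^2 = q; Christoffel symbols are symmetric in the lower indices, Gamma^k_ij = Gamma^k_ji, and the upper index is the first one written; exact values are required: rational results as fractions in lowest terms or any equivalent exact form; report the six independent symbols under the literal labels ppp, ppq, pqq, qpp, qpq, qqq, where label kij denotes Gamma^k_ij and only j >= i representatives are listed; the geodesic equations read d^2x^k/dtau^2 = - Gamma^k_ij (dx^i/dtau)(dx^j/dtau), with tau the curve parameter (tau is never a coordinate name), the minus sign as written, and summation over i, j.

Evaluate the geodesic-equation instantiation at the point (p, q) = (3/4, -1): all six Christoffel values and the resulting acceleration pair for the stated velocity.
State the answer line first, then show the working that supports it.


Answer: Gamma_ppp = 2816/11569, Gamma_ppq = -13376/11569, Gamma_pqq = 8448/11569, Gamma_qpp = -1824/11569, Gamma_qpq = 8664/11569, Gamma_qqq = -5472/11569; accelerations (d^2p/dtau^2, d^2q/dtau^2) = (-75504/11569, 48906/11569)

E = 130/9, F = -209/24, G = 425/64 at the point
E_p = 88/9, E_q = -418/9, F_p = -475/18, F_q = 713/24, G_p = 361/12, G_q = -19
EG - F^2 = 11569/576;  g^inv = (576/11569) * [[425/64, 209/24], [209/24, 130/9]]
first-kind symbols [ij,l] = (1/2)(d_i g_jl + d_j g_il - d_l g_ij): [pp,p] = E_p/2 = 44/9, [pp,q] = F_p - E_q/2 = -19/6, [pq,p] = E_q/2 = -209/9, [pq,q] = G_p/2 = 361/24, [qq,p] = F_q - G_p/2 = 44/3, [qq,q] = G_q/2 = -19/2
Gamma^p_ij = (G*[ij,p] - F*[ij,q])/(EG - F^2), Gamma^q_ij = (E*[ij,q] - F*[ij,p])/(EG - F^2)
Gamma_ppp = 2816/11569, Gamma_ppq = -13376/11569, Gamma_pqq = 8448/11569, Gamma_qpp = -1824/11569, Gamma_qpq = 8664/11569, Gamma_qqq = -5472/11569
d^2p/dtau^2 = -(Gamma_ppp*(1)^2 + 2*Gamma_ppq*(1)*(-7/4) + Gamma_pqq*(-7/4)^2) = -75504/11569
d^2q/dtau^2 = -(Gamma_qpp*(1)^2 + 2*Gamma_qpq*(1)*(-7/4) + Gamma_qqq*(-7/4)^2) = 48906/11569


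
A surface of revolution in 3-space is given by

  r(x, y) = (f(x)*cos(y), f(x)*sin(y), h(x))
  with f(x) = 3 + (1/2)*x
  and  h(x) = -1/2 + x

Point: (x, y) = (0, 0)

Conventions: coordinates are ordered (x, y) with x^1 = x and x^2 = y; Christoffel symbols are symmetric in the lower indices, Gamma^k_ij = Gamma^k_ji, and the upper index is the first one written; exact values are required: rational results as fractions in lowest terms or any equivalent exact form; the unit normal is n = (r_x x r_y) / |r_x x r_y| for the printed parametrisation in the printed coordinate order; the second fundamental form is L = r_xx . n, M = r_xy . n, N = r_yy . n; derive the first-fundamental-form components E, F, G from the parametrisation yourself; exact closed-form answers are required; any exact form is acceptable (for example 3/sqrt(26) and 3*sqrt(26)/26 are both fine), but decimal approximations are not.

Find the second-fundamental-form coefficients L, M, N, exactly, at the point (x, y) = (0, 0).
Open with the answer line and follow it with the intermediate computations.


Answer: L = 0, M = 0, N = 6*sqrt(5)/5

f = 3, f' = 1/2, f'' = 0, h' = 1, h'' = 0
E = 5/4, F = 0, G = 9; answer radicand W^2 = 5/4
unnormalised second-form numerators: l = 0, m = 0, n = 3; L = l/sqrt(5/4), and similarly M = m/sqrt(W^2), N = n/sqrt(W^2)


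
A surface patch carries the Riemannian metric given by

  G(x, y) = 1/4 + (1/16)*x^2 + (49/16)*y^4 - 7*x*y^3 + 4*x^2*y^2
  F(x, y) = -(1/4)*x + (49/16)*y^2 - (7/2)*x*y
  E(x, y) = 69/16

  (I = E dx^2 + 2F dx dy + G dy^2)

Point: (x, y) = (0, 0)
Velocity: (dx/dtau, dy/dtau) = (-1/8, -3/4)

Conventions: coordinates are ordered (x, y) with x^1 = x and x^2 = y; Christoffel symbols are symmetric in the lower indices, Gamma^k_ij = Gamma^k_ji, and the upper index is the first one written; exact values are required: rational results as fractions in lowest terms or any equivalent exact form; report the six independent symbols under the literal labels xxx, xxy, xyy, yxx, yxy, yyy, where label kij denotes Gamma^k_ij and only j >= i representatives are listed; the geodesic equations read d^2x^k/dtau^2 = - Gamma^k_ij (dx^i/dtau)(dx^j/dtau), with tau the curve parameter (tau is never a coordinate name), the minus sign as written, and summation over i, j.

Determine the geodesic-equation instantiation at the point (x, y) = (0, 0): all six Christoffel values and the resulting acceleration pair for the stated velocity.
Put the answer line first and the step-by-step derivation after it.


Answer: Gamma_xxx = 0, Gamma_xxy = 0, Gamma_xyy = 0, Gamma_yxx = -1, Gamma_yxy = 0, Gamma_yyy = 0; accelerations (d^2x/dtau^2, d^2y/dtau^2) = (0, 1/64)

E = 69/16, F = 0, G = 1/4 at the point
E_x = 0, E_y = 0, F_x = -1/4, F_y = 0, G_x = 0, G_y = 0
EG - F^2 = 69/64;  g^inv = (64/69) * [[1/4, 0], [0, 69/16]]
first-kind symbols [ij,l] = (1/2)(d_i g_jl + d_j g_il - d_l g_ij): [xx,x] = E_x/2 = 0, [xx,y] = F_x - E_y/2 = -1/4, [xy,x] = E_y/2 = 0, [xy,y] = G_x/2 = 0, [yy,x] = F_y - G_x/2 = 0, [yy,y] = G_y/2 = 0
Gamma^x_ij = (G*[ij,x] - F*[ij,y])/(EG - F^2), Gamma^y_ij = (E*[ij,y] - F*[ij,x])/(EG - F^2)
Gamma_xxx = 0, Gamma_xxy = 0, Gamma_xyy = 0, Gamma_yxx = -1, Gamma_yxy = 0, Gamma_yyy = 0
d^2x/dtau^2 = -(Gamma_xxx*(-1/8)^2 + 2*Gamma_xxy*(-1/8)*(-3/4) + Gamma_xyy*(-3/4)^2) = 0
d^2y/dtau^2 = -(Gamma_yxx*(-1/8)^2 + 2*Gamma_yxy*(-1/8)*(-3/4) + Gamma_yyy*(-3/4)^2) = 1/64


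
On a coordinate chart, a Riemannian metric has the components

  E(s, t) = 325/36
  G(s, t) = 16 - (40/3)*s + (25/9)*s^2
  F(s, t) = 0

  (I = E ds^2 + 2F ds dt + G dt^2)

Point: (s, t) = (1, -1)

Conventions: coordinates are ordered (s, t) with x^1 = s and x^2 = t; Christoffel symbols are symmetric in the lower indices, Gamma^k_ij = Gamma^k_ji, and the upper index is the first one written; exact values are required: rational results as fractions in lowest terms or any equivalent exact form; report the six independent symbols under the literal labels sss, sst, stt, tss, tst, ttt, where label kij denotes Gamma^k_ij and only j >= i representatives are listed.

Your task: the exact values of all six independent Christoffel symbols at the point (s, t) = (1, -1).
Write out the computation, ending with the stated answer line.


E = 325/36, F = 0, G = 49/9 at the point
E_s = 0, E_t = 0, F_s = 0, F_t = 0, G_s = -70/9, G_t = 0
EG - F^2 = 15925/324;  g^inv = (324/15925) * [[49/9, 0], [0, 325/36]]
first-kind symbols [ij,l] = (1/2)(d_i g_jl + d_j g_il - d_l g_ij): [ss,s] = E_s/2 = 0, [ss,t] = F_s - E_t/2 = 0, [st,s] = E_t/2 = 0, [st,t] = G_s/2 = -35/9, [tt,s] = F_t - G_s/2 = 35/9, [tt,t] = G_t/2 = 0
Gamma^s_ij = (G*[ij,s] - F*[ij,t])/(EG - F^2), Gamma^t_ij = (E*[ij,t] - F*[ij,s])/(EG - F^2)

Answer: Gamma_sss = 0, Gamma_sst = 0, Gamma_stt = 28/65, Gamma_tss = 0, Gamma_tst = -5/7, Gamma_ttt = 0


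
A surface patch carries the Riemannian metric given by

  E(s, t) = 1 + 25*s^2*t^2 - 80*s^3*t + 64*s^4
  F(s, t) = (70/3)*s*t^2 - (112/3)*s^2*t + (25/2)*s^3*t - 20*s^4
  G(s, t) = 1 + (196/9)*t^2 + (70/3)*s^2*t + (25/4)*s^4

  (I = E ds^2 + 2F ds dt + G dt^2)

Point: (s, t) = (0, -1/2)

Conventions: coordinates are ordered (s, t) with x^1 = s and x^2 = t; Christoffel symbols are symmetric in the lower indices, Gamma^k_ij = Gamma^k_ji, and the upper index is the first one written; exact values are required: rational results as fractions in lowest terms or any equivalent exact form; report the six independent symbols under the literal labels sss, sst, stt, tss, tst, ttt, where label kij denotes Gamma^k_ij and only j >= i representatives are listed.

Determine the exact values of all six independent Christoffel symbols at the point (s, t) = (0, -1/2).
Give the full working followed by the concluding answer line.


E = 1, F = 0, G = 58/9 at the point
E_s = 0, E_t = 0, F_s = 35/6, F_t = 0, G_s = 0, G_t = -196/9
EG - F^2 = 58/9;  g^inv = (9/58) * [[58/9, 0], [0, 1]]
first-kind symbols [ij,l] = (1/2)(d_i g_jl + d_j g_il - d_l g_ij): [ss,s] = E_s/2 = 0, [ss,t] = F_s - E_t/2 = 35/6, [st,s] = E_t/2 = 0, [st,t] = G_s/2 = 0, [tt,s] = F_t - G_s/2 = 0, [tt,t] = G_t/2 = -98/9
Gamma^s_ij = (G*[ij,s] - F*[ij,t])/(EG - F^2), Gamma^t_ij = (E*[ij,t] - F*[ij,s])/(EG - F^2)

Answer: Gamma_sss = 0, Gamma_sst = 0, Gamma_stt = 0, Gamma_tss = 105/116, Gamma_tst = 0, Gamma_ttt = -49/29


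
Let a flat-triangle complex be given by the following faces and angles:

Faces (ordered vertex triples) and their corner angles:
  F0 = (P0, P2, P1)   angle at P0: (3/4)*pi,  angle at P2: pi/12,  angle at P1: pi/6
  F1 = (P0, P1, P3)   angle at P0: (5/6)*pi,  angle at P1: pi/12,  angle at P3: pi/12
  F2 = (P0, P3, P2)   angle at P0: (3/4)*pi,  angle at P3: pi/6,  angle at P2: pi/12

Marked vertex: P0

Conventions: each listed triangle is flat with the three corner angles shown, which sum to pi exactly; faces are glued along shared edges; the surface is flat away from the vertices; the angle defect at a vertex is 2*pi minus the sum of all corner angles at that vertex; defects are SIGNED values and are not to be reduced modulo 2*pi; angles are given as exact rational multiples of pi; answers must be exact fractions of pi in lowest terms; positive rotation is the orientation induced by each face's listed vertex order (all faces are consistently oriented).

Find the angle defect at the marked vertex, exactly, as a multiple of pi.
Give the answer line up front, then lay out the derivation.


Answer: defect(P0) = -pi/3

Sum of corner angles at P0: (7/3)*pi
defect = 2*pi - (7/3)*pi


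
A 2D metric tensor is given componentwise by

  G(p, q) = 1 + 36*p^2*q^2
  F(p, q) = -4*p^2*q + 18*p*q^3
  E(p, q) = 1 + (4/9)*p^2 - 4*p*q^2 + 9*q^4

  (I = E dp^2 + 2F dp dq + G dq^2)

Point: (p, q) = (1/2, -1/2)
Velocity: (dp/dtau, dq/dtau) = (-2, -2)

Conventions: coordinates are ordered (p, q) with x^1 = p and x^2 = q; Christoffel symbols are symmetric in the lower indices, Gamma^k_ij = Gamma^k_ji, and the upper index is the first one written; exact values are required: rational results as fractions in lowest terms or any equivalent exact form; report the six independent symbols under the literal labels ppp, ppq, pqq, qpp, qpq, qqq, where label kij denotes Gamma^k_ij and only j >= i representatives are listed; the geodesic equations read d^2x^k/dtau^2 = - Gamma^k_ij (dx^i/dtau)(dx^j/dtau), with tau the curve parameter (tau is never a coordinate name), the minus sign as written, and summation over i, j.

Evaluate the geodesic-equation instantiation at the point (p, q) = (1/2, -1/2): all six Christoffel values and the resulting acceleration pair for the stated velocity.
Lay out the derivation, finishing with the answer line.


E = 169/144, F = -5/8, G = 13/4 at the point
E_p = -5/9, E_q = -5/2, F_p = -1/4, F_q = 23/4, G_p = 9, G_q = -9
EG - F^2 = 493/144;  g^inv = (144/493) * [[13/4, 5/8], [5/8, 169/144]]
first-kind symbols [ij,l] = (1/2)(d_i g_jl + d_j g_il - d_l g_ij): [pp,p] = E_p/2 = -5/18, [pp,q] = F_p - E_q/2 = 1, [pq,p] = E_q/2 = -5/4, [pq,q] = G_p/2 = 9/2, [qq,p] = F_q - G_p/2 = 5/4, [qq,q] = G_q/2 = -9/2
Gamma^p_ij = (G*[ij,p] - F*[ij,q])/(EG - F^2), Gamma^q_ij = (E*[ij,q] - F*[ij,p])/(EG - F^2)
Gamma_ppp = -40/493, Gamma_ppq = -180/493, Gamma_pqq = 180/493, Gamma_qpp = 144/493, Gamma_qpq = 648/493, Gamma_qqq = -648/493
d^2p/dtau^2 = -(Gamma_ppp*(-2)^2 + 2*Gamma_ppq*(-2)*(-2) + Gamma_pqq*(-2)^2) = 880/493
d^2q/dtau^2 = -(Gamma_qpp*(-2)^2 + 2*Gamma_qpq*(-2)*(-2) + Gamma_qqq*(-2)^2) = -3168/493

Answer: Gamma_ppp = -40/493, Gamma_ppq = -180/493, Gamma_pqq = 180/493, Gamma_qpp = 144/493, Gamma_qpq = 648/493, Gamma_qqq = -648/493; accelerations (d^2p/dtau^2, d^2q/dtau^2) = (880/493, -3168/493)


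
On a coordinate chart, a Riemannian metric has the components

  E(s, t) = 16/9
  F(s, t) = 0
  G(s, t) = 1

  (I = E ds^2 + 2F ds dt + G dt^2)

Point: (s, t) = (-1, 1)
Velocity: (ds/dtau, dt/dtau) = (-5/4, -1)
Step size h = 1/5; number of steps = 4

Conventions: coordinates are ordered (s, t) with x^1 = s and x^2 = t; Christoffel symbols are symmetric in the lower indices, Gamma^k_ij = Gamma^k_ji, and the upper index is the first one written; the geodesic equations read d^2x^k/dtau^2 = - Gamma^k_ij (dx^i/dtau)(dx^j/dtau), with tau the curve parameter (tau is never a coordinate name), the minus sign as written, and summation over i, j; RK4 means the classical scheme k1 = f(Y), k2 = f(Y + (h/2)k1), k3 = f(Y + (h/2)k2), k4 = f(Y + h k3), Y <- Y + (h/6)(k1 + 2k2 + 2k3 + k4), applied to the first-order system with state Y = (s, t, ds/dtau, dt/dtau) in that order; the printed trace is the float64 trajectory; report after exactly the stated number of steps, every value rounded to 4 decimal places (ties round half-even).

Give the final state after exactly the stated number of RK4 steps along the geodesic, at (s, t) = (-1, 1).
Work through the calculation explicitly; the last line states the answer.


f(Y) = (ds/dtau, dt/dtau, -Gamma^s_ij Y'^i Y'^j, -Gamma^t_ij Y'^i Y'^j) with the Gammas evaluated at the stage position; h = 0.200000; intermediate values shown to 6 dp
step 0: s = -1.0000, t = 1.0000, ds/dtau = -1.2500, dt/dtau = -1.0000
step 1:
  k1: at (s, t) = (-1.000000, 1.000000), (ds/dtau, dt/dtau) = (-1.250000, -1.000000); Gamma_sss = 0.000000, Gamma_sst = 0.000000, Gamma_stt = 0.000000, Gamma_tss = 0.000000, Gamma_tst = 0.000000, Gamma_ttt = 0.000000; k1 = (-1.250000, -1.000000, 0.000000, 0.000000)
  k2: at (s, t) = (-1.125000, 0.900000), (ds/dtau, dt/dtau) = (-1.250000, -1.000000); Gamma_sss = 0.000000, Gamma_sst = 0.000000, Gamma_stt = 0.000000, Gamma_tss = 0.000000, Gamma_tst = 0.000000, Gamma_ttt = 0.000000; k2 = (-1.250000, -1.000000, 0.000000, 0.000000)
  k3: at (s, t) = (-1.125000, 0.900000), (ds/dtau, dt/dtau) = (-1.250000, -1.000000); Gamma_sss = 0.000000, Gamma_sst = 0.000000, Gamma_stt = 0.000000, Gamma_tss = 0.000000, Gamma_tst = 0.000000, Gamma_ttt = 0.000000; k3 = (-1.250000, -1.000000, 0.000000, 0.000000)
  k4: at (s, t) = (-1.250000, 0.800000), (ds/dtau, dt/dtau) = (-1.250000, -1.000000); Gamma_sss = 0.000000, Gamma_sst = 0.000000, Gamma_stt = 0.000000, Gamma_tss = 0.000000, Gamma_tst = 0.000000, Gamma_ttt = 0.000000; k4 = (-1.250000, -1.000000, 0.000000, 0.000000)
  Y <- Y + (h/6)(k1 + 2k2 + 2k3 + k4): s = -1.2500, t = 0.8000, ds/dtau = -1.2500, dt/dtau = -1.0000
step 2:
  k1: at (s, t) = (-1.250000, 0.800000), (ds/dtau, dt/dtau) = (-1.250000, -1.000000); Gamma_sss = 0.000000, Gamma_sst = 0.000000, Gamma_stt = 0.000000, Gamma_tss = 0.000000, Gamma_tst = 0.000000, Gamma_ttt = 0.000000; k1 = (-1.250000, -1.000000, 0.000000, 0.000000)
  k2: at (s, t) = (-1.375000, 0.700000), (ds/dtau, dt/dtau) = (-1.250000, -1.000000); Gamma_sss = 0.000000, Gamma_sst = 0.000000, Gamma_stt = 0.000000, Gamma_tss = 0.000000, Gamma_tst = 0.000000, Gamma_ttt = 0.000000; k2 = (-1.250000, -1.000000, 0.000000, 0.000000)
  k3: at (s, t) = (-1.375000, 0.700000), (ds/dtau, dt/dtau) = (-1.250000, -1.000000); Gamma_sss = 0.000000, Gamma_sst = 0.000000, Gamma_stt = 0.000000, Gamma_tss = 0.000000, Gamma_tst = 0.000000, Gamma_ttt = 0.000000; k3 = (-1.250000, -1.000000, 0.000000, 0.000000)
  k4: at (s, t) = (-1.500000, 0.600000), (ds/dtau, dt/dtau) = (-1.250000, -1.000000); Gamma_sss = 0.000000, Gamma_sst = 0.000000, Gamma_stt = 0.000000, Gamma_tss = 0.000000, Gamma_tst = 0.000000, Gamma_ttt = 0.000000; k4 = (-1.250000, -1.000000, 0.000000, 0.000000)
  Y <- Y + (h/6)(k1 + 2k2 + 2k3 + k4): s = -1.5000, t = 0.6000, ds/dtau = -1.2500, dt/dtau = -1.0000
step 3:
  k1: at (s, t) = (-1.500000, 0.600000), (ds/dtau, dt/dtau) = (-1.250000, -1.000000); Gamma_sss = 0.000000, Gamma_sst = 0.000000, Gamma_stt = 0.000000, Gamma_tss = 0.000000, Gamma_tst = 0.000000, Gamma_ttt = 0.000000; k1 = (-1.250000, -1.000000, 0.000000, 0.000000)
  k2: at (s, t) = (-1.625000, 0.500000), (ds/dtau, dt/dtau) = (-1.250000, -1.000000); Gamma_sss = 0.000000, Gamma_sst = 0.000000, Gamma_stt = 0.000000, Gamma_tss = 0.000000, Gamma_tst = 0.000000, Gamma_ttt = 0.000000; k2 = (-1.250000, -1.000000, 0.000000, 0.000000)
  k3: at (s, t) = (-1.625000, 0.500000), (ds/dtau, dt/dtau) = (-1.250000, -1.000000); Gamma_sss = 0.000000, Gamma_sst = 0.000000, Gamma_stt = 0.000000, Gamma_tss = 0.000000, Gamma_tst = 0.000000, Gamma_ttt = 0.000000; k3 = (-1.250000, -1.000000, 0.000000, 0.000000)
  k4: at (s, t) = (-1.750000, 0.400000), (ds/dtau, dt/dtau) = (-1.250000, -1.000000); Gamma_sss = 0.000000, Gamma_sst = 0.000000, Gamma_stt = 0.000000, Gamma_tss = 0.000000, Gamma_tst = 0.000000, Gamma_ttt = 0.000000; k4 = (-1.250000, -1.000000, 0.000000, 0.000000)
  Y <- Y + (h/6)(k1 + 2k2 + 2k3 + k4): s = -1.7500, t = 0.4000, ds/dtau = -1.2500, dt/dtau = -1.0000
step 4:
  k1: at (s, t) = (-1.750000, 0.400000), (ds/dtau, dt/dtau) = (-1.250000, -1.000000); Gamma_sss = 0.000000, Gamma_sst = 0.000000, Gamma_stt = 0.000000, Gamma_tss = 0.000000, Gamma_tst = 0.000000, Gamma_ttt = 0.000000; k1 = (-1.250000, -1.000000, 0.000000, 0.000000)
  k2: at (s, t) = (-1.875000, 0.300000), (ds/dtau, dt/dtau) = (-1.250000, -1.000000); Gamma_sss = 0.000000, Gamma_sst = 0.000000, Gamma_stt = 0.000000, Gamma_tss = 0.000000, Gamma_tst = 0.000000, Gamma_ttt = 0.000000; k2 = (-1.250000, -1.000000, 0.000000, 0.000000)
  k3: at (s, t) = (-1.875000, 0.300000), (ds/dtau, dt/dtau) = (-1.250000, -1.000000); Gamma_sss = 0.000000, Gamma_sst = 0.000000, Gamma_stt = 0.000000, Gamma_tss = 0.000000, Gamma_tst = 0.000000, Gamma_ttt = 0.000000; k3 = (-1.250000, -1.000000, 0.000000, 0.000000)
  k4: at (s, t) = (-2.000000, 0.200000), (ds/dtau, dt/dtau) = (-1.250000, -1.000000); Gamma_sss = 0.000000, Gamma_sst = 0.000000, Gamma_stt = 0.000000, Gamma_tss = 0.000000, Gamma_tst = 0.000000, Gamma_ttt = 0.000000; k4 = (-1.250000, -1.000000, 0.000000, 0.000000)
  Y <- Y + (h/6)(k1 + 2k2 + 2k3 + k4): s = -2.0000, t = 0.2000, ds/dtau = -1.2500, dt/dtau = -1.0000

Answer: s = -2.0000, t = 0.2000, ds/dtau = -1.2500, dt/dtau = -1.0000
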